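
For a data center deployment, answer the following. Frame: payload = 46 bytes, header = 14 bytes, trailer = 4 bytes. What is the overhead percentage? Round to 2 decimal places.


Given: payload = 46 B, header = 14 B, trailer = 4 B
Overhead bytes = header + trailer = 14 + 4 = 18
Total frame = payload + overhead = 46 + 18 = 64
Overhead % = 18 / 64 * 100 = 28.1250% -> 28.13% (2 dp)

28.13


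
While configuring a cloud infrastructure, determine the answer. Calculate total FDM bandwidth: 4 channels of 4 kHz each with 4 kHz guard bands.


Given: 4 channels, 4 kHz each, guard = 4 kHz
Channel bandwidth = 4 * 4 = 16 kHz
Guard bands = 3 gaps * 4 kHz = 12 kHz
Total = 16 + 12 = 28 kHz

28


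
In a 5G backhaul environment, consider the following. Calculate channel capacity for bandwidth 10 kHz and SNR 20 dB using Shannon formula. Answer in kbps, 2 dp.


Given: B = 10 kHz, SNR = 20 dB
SNR linear = 10^(20/10) = 100
1 + SNR = 101
log2(101) = 6.6582114828
C = 10 * 1000 * 6.6582114828 = 66582.1148 bps
C = 66.582115 kbps -> 66.58 kbps (2 dp)

66.58


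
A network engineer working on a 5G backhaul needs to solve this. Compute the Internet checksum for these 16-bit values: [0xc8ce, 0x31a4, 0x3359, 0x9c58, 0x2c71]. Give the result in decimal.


Given words: [0xc8ce, 0x31a4, 0x3359, 0x9c58, 0x2c71]
Step 1: Sum all words
Raw sum = 51406 + 12708 + 13145 + 40024 + 11377 = 128660
Step 2: Fold carry: (63124 + 1) = 63125
One's complement = ~63125 & 0xFFFF = 2410

2410


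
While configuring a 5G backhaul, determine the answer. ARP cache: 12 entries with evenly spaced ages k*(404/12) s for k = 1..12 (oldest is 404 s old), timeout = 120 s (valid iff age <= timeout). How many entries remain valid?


Ages are k * 404/12 s for k = 1..12 (spacing = 33.6667 s).
Entry k is valid iff k * 404/12 <= 120 iff k <= 12 * 120 / 404 = 3.5644
n_valid = floor(3.5644) = 3
(n_stale = 12 - 3 = 9)

3


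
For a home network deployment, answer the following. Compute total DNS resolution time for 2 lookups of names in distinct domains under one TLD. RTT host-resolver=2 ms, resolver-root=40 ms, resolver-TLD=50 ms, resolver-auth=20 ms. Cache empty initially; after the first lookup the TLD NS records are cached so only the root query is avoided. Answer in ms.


Lookup 1 (cold cache): local + root + TLD + auth = 2 + 40 + 50 + 20 = 112 ms
Lookups 2..2 (TLD NS cached -> skip root; new domain -> still ask TLD and auth): local + TLD + auth = 2 + 50 + 20 = 72 ms each
Remaining 1 lookups: 1 * 72 = 72 ms
Total = 112 + 72 = 184 ms

184


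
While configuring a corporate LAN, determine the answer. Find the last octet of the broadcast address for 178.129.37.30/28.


Given: IP = 178.129.37.30, prefix = /28
Host bits = 32 - 28 = 4
Network last octet = 30 AND mask = 16
Host part size = 2^4 - 1 = 15
Broadcast last octet = 16 OR 15 = 31

31


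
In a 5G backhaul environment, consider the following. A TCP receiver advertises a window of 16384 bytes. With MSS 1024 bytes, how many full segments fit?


Given: RWND = 16384 bytes, MSS = 1024 bytes
Full segments = floor(RWND / MSS)
Full segments = floor(16384 / 1024)
Full segments = floor(16.0) = 16

16


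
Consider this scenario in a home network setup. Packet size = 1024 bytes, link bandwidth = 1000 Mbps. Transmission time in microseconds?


Given: packet = 1024 bytes, bandwidth = 1000 Mbps
Packet in bits = 1024 * 8 = 8192 bits
Bandwidth = 1000 * 10^6 = 1000000000 bps
Time = 8192 / 1000000000 seconds
Time in us = 8192 * 10^6 / 1000000000 = 8.192

8.192


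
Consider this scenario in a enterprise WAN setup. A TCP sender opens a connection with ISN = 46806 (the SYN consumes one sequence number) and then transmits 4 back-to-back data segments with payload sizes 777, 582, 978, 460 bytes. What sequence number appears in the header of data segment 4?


The SYN occupies sequence number ISN = 46806, so the first data byte is ISN + 1 = 46807.
SEQ of data segment i = (ISN + 1) + sum of payload sizes of segments 1..i-1.
Segment 1: SEQ = 46807, payload = 777 bytes
Segment 2: SEQ = 47584, payload = 582 bytes
Segment 3: SEQ = 48166, payload = 978 bytes
Segment 4: SEQ = 49144, payload = 460 bytes
SEQ of segment 4 = 46807 + 777 + 582 + 978 = 49144

49144


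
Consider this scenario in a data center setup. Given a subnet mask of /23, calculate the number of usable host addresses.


Given: subnet mask /23
Host bits = 32 - 23 = 9
Total addresses = 2^9 = 512
Usable hosts = 512 - 2 (network + broadcast) = 510

510


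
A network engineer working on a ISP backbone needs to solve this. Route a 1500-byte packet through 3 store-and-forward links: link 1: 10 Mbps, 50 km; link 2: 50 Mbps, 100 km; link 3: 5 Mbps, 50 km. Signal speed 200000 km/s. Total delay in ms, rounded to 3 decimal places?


Packet = 1500 bytes = 12000 bits. Store-and-forward: sum (t_trans + t_prop) per link.
Link 1: t_trans = 12000/(10*10^6) s = 1.2000 ms; t_prop = 50/200000 s = 0.2500 ms; subtotal = 1.4500 ms
Link 2: t_trans = 12000/(50*10^6) s = 0.2400 ms; t_prop = 100/200000 s = 0.5000 ms; subtotal = 0.7400 ms
Link 3: t_trans = 12000/(5*10^6) s = 2.4000 ms; t_prop = 50/200000 s = 0.2500 ms; subtotal = 2.6500 ms
End-to-end = 1.4500 + 0.7400 + 2.6500 = 4.8400 ms -> 4.840 ms (3 dp)

4.840


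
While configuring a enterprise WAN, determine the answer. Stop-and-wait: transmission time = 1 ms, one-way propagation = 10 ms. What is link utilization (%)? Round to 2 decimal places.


Given: Ttrans = 1 ms, Tprop = 10 ms
RTT = 2 * Tprop = 2 * 10 = 20 ms
U = Ttrans / (Ttrans + RTT)
U = 1 / (1 + 20)
U = 1 / 21 = 0.047619
U% = 4.76%

4.76


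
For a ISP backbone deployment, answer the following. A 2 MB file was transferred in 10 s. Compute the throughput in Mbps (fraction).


Given: file = 2 MB, time = 10 s
File in Mb = 2 * 8 = 16 Mb
Throughput = 16 / 10 Mbps
Throughput = 8/5 Mbps

8/5


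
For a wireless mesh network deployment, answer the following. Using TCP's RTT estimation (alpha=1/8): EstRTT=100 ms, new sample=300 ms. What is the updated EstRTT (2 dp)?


Given: EstRTT = 100 ms, SampleRTT = 300 ms, alpha = 1/8
New EstRTT = (1 - alpha) * EstRTT + alpha * SampleRTT
(7/8) * 100 = 87.5
(1/8) * 300 = 37.5
New EstRTT = 87.5 + 37.5 = 125 ms -> 125.00 ms (2 dp)

125.00


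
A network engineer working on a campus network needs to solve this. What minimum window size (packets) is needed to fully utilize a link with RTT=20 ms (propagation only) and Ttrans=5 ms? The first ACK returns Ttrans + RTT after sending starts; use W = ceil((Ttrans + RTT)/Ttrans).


Given: Ttrans = 5 ms, RTT = 20 ms (= 2 * Tprop, Tprop = 10 ms)
Time until first ACK returns = Ttrans + RTT = 5 + 20 = 25 ms
Need W * Ttrans >= Ttrans + RTT  ->  W >= (Ttrans + RTT) / Ttrans
(Ttrans + RTT) / Ttrans = 25 / 5 = 5
W_min = ceil(5) = 5

5


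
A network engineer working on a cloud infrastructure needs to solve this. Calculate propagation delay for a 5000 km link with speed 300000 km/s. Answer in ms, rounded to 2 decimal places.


Given: distance = 5000 km, speed = 300000 km/s
Delay = distance / speed = 5000 / 300000 seconds
Delay in ms = 5000 * 1000 / 300000
Delay = 16.6667 ms
Rounded to 2 dp = 16.67 ms

16.67


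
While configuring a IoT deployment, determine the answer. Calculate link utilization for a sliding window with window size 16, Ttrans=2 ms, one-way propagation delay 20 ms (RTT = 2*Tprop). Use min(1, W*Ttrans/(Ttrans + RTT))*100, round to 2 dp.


Given: W = 16, Ttrans = 2 ms, RTT = 40 ms (= 2 * Tprop, Tprop = 20 ms)
Cycle time = Ttrans + RTT = 2 + 40 = 42 ms (first packet sent until its ACK returns)
W * Ttrans = 16 * 2 = 32 ms of sending per cycle
W * Ttrans / (Ttrans + RTT) = 32 / 42 = 0.761905
U = min(1, 0.761905) = 0.761905
U% = 76.19%

76.19


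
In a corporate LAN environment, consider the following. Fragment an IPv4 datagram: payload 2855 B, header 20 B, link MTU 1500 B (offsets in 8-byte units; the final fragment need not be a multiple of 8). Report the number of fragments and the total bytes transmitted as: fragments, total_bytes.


Max data per non-final fragment = floor((MTU - header)/8)*8 = floor((1500 - 20)/8)*8 = floor(1480/8)*8 = 1480 B
Final fragment needs no 8-byte alignment: it can carry up to MTU - header = 1480 B
Non-final fragments needed = ceil((payload - 1480) / 1480) = ceil(1375/1480) = ceil(0.9291) = 1
Number of fragments = 1 + 1 = 2
Fragment sizes (data): 1 * 1480 B + 1375 B (last, 1375 <= 1480 OK)
Total bytes sent = payload + n_frags * header = 2855 + 2*20 = 2855 + 40 = 2895 B

2, 2895


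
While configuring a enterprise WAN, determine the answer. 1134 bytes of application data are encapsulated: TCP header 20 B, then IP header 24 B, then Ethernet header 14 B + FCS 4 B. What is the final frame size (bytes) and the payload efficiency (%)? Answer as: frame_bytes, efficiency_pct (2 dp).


TCP segment = 1134 + 20 = 1154 B
IP packet = 1154 + 24 = 1178 B
Ethernet frame = 1178 + 14 + 4 = 1196 B
Efficiency = app / frame = 1134 / 1196 = 0.948161 = 94.8161% -> 94.82% (2 dp)

1196, 94.82


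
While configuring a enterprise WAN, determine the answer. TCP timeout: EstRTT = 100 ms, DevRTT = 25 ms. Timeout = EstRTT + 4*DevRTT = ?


Given: EstRTT = 100 ms, DevRTT = 25 ms
Timeout = EstRTT + 4 * DevRTT
4 * DevRTT = 4 * 25 = 100
Timeout = 100 + 100 = 200 ms

200


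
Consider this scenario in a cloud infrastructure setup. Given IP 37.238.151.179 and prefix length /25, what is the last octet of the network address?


Given: IP = 37.238.151.179, prefix = /25
Subnet mask = 255.255.255.128
Last octet of IP: 179
Last octet of mask: 128
Network last octet = 179 AND 128 = 128

128


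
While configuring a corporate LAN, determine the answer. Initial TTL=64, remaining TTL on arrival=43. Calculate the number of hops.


Given: initial TTL = 64, received TTL = 43
Hops = initial TTL - received TTL
Hops = 64 - 43 = 21

21


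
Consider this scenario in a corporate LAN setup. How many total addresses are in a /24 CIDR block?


Given: CIDR prefix /24
Host bits = 32 - 24 = 8
Total addresses = 2^8 = 256

256


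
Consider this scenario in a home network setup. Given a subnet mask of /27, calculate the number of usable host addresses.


Given: subnet mask /27
Host bits = 32 - 27 = 5
Total addresses = 2^5 = 32
Usable hosts = 32 - 2 (network + broadcast) = 30

30


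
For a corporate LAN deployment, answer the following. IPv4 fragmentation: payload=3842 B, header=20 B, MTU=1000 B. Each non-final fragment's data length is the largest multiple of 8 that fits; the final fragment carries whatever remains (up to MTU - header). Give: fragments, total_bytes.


Max data per non-final fragment = floor((MTU - header)/8)*8 = floor((1000 - 20)/8)*8 = floor(980/8)*8 = 976 B
Final fragment needs no 8-byte alignment: it can carry up to MTU - header = 980 B
Non-final fragments needed = ceil((payload - 980) / 976) = ceil(2862/976) = ceil(2.9324) = 3
Number of fragments = 3 + 1 = 4
Fragment sizes (data): 3 * 976 B + 914 B (last, 914 <= 980 OK)
Total bytes sent = payload + n_frags * header = 3842 + 4*20 = 3842 + 80 = 3922 B

4, 3922


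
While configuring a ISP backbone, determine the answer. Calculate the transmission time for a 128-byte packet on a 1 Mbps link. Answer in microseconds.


Given: packet = 128 bytes, bandwidth = 1 Mbps
Packet in bits = 128 * 8 = 1024 bits
Bandwidth = 1 * 10^6 = 1000000 bps
Time = 1024 / 1000000 seconds
Time in us = 1024 * 10^6 / 1000000 = 1024

1024


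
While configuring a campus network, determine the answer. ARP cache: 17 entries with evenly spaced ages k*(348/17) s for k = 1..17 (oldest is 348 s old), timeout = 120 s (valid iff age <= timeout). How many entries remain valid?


Ages are k * 348/17 s for k = 1..17 (spacing = 20.4706 s).
Entry k is valid iff k * 348/17 <= 120 iff k <= 17 * 120 / 348 = 5.8621
n_valid = floor(5.8621) = 5
(n_stale = 17 - 5 = 12)

5


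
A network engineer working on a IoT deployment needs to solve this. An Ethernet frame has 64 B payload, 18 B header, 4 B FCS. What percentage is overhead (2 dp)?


Given: payload = 64 B, header = 18 B, trailer = 4 B
Overhead bytes = header + trailer = 18 + 4 = 22
Total frame = payload + overhead = 64 + 22 = 86
Overhead % = 22 / 86 * 100 = 25.5814% -> 25.58% (2 dp)

25.58


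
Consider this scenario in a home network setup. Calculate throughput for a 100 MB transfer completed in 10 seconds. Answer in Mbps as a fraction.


Given: file = 100 MB, time = 10 s
File in Mb = 100 * 8 = 800 Mb
Throughput = 800 / 10 Mbps
Throughput = 80 Mbps

80


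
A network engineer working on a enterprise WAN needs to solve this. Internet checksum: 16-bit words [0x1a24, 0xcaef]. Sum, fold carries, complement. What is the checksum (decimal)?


Given words: [0x1a24, 0xcaef]
Step 1: Sum all words
Raw sum = 6692 + 51951 = 58643
One's complement = ~58643 & 0xFFFF = 6892

6892


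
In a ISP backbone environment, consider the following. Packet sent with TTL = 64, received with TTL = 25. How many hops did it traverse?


Given: initial TTL = 64, received TTL = 25
Hops = initial TTL - received TTL
Hops = 64 - 25 = 39

39


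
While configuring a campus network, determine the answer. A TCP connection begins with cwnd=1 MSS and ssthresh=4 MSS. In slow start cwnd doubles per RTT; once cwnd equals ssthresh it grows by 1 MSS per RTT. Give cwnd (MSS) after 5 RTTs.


RTT 0: cwnd = 1 MSS (initial)
RTT 1: cwnd = 2 MSS (slow start, doubled)
RTT 2: cwnd = 4 MSS (slow start, doubled)
RTT 3: cwnd = 5 MSS (congestion avoidance, +1)
RTT 4: cwnd = 6 MSS (congestion avoidance, +1)
RTT 5: cwnd = 7 MSS (congestion avoidance, +1)

7


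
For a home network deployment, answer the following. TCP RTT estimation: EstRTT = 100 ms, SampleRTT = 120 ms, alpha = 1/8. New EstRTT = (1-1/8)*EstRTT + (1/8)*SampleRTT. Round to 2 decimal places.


Given: EstRTT = 100 ms, SampleRTT = 120 ms, alpha = 1/8
New EstRTT = (1 - alpha) * EstRTT + alpha * SampleRTT
(7/8) * 100 = 87.5
(1/8) * 120 = 15
New EstRTT = 87.5 + 15 = 102.5 ms -> 102.50 ms (2 dp)

102.50


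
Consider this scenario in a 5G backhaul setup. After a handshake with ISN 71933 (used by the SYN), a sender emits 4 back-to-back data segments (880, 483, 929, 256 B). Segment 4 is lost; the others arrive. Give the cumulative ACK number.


SYN uses sequence number 71933; first data byte = ISN + 1 = 71934.
Segment 1: SEQ = 71934, len = 880 B, covers [71934, 72813]
Segment 2: SEQ = 72814, len = 483 B, covers [72814, 73296]
Segment 3: SEQ = 73297, len = 929 B, covers [73297, 74225]
Segment 4: SEQ = 74226, len = 256 B, covers [74226, 74481] [LOST]
In-order data received: bytes [71934, 74225] (segments 1..3).
Segment 4 missing -> gap begins at byte 74226.
Cumulative ACK = next expected in-order byte = 71934 + 880 + 483 + 929 = 74226

74226


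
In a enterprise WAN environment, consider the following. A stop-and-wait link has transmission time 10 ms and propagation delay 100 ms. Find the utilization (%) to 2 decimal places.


Given: Ttrans = 10 ms, Tprop = 100 ms
RTT = 2 * Tprop = 2 * 100 = 200 ms
U = Ttrans / (Ttrans + RTT)
U = 10 / (10 + 200)
U = 10 / 210 = 0.047619
U% = 4.76%

4.76


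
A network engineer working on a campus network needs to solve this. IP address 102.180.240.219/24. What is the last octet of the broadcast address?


Given: IP = 102.180.240.219, prefix = /24
Host bits = 32 - 24 = 8
Network last octet = 219 AND mask = 0
Host part size = 2^8 - 1 = 255
Broadcast last octet = 0 OR 255 = 255

255


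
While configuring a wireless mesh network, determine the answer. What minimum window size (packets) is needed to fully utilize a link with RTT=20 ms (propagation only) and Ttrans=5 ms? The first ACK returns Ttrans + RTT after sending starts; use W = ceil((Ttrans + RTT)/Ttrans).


Given: Ttrans = 5 ms, RTT = 20 ms (= 2 * Tprop, Tprop = 10 ms)
Time until first ACK returns = Ttrans + RTT = 5 + 20 = 25 ms
Need W * Ttrans >= Ttrans + RTT  ->  W >= (Ttrans + RTT) / Ttrans
(Ttrans + RTT) / Ttrans = 25 / 5 = 5
W_min = ceil(5) = 5

5


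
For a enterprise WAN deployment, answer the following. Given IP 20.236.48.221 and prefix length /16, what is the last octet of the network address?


Given: IP = 20.236.48.221, prefix = /16
Subnet mask = 255.255.0.0
Last octet of IP: 221
Last octet of mask: 0
Network last octet = 221 AND 0 = 0

0


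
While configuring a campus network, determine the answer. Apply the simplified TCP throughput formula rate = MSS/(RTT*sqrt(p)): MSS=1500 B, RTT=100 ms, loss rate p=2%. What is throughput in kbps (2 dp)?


Given: MSS = 1500 bytes, RTT = 100 ms, loss = 2%
RTT in seconds = 100 / 1000 = 0.1
Loss rate = 2% = 0.02
sqrt(loss) = sqrt(0.02) = 0.141421356237
Throughput (bytes/s) = 1500 / (0.1 * 0.141421356237) = 106066.0172
Throughput (kbps) = 106066.0172 * 8 / 1000 = 848.528137 -> 848.53 kbps (2 dp)

848.53


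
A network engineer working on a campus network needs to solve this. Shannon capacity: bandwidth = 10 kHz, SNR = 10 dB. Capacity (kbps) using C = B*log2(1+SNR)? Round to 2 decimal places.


Given: B = 10 kHz, SNR = 10 dB
SNR linear = 10^(10/10) = 10
1 + SNR = 11
log2(11) = 3.4594316186
C = 10 * 1000 * 3.4594316186 = 34594.3162 bps
C = 34.594316 kbps -> 34.59 kbps (2 dp)

34.59


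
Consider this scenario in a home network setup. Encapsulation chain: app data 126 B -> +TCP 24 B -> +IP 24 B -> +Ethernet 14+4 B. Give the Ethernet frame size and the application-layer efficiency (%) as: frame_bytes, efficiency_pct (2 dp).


TCP segment = 126 + 24 = 150 B
IP packet = 150 + 24 = 174 B
Ethernet frame = 174 + 14 + 4 = 192 B
Efficiency = app / frame = 126 / 192 = 0.656250 = 65.6250% -> 65.63% (2 dp)

192, 65.63


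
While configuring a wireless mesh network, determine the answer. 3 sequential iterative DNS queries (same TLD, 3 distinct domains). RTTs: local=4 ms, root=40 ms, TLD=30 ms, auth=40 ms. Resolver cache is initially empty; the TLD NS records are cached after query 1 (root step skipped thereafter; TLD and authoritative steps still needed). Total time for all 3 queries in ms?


Lookup 1 (cold cache): local + root + TLD + auth = 4 + 40 + 30 + 40 = 114 ms
Lookups 2..3 (TLD NS cached -> skip root; new domain -> still ask TLD and auth): local + TLD + auth = 4 + 30 + 40 = 74 ms each
Remaining 2 lookups: 2 * 74 = 148 ms
Total = 114 + 148 = 262 ms

262


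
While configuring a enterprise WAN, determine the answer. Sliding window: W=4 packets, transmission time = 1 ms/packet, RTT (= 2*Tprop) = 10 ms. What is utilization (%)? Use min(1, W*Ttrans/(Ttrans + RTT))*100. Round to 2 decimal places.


Given: W = 4, Ttrans = 1 ms, RTT = 10 ms (= 2 * Tprop, Tprop = 5 ms)
Cycle time = Ttrans + RTT = 1 + 10 = 11 ms (first packet sent until its ACK returns)
W * Ttrans = 4 * 1 = 4 ms of sending per cycle
W * Ttrans / (Ttrans + RTT) = 4 / 11 = 0.363636
U = min(1, 0.363636) = 0.363636
U% = 36.36%

36.36


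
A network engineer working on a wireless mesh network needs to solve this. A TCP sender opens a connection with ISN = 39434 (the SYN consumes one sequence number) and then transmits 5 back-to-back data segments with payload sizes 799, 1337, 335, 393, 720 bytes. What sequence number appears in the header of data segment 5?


The SYN occupies sequence number ISN = 39434, so the first data byte is ISN + 1 = 39435.
SEQ of data segment i = (ISN + 1) + sum of payload sizes of segments 1..i-1.
Segment 1: SEQ = 39435, payload = 799 bytes
Segment 2: SEQ = 40234, payload = 1337 bytes
Segment 3: SEQ = 41571, payload = 335 bytes
Segment 4: SEQ = 41906, payload = 393 bytes
Segment 5: SEQ = 42299, payload = 720 bytes
SEQ of segment 5 = 39435 + 799 + 1337 + 335 + 393 = 42299

42299


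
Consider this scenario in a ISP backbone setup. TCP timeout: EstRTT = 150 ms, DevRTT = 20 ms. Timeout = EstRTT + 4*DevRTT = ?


Given: EstRTT = 150 ms, DevRTT = 20 ms
Timeout = EstRTT + 4 * DevRTT
4 * DevRTT = 4 * 20 = 80
Timeout = 150 + 80 = 230 ms

230


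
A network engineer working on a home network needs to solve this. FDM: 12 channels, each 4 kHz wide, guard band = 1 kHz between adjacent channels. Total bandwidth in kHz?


Given: 12 channels, 4 kHz each, guard = 1 kHz
Channel bandwidth = 12 * 4 = 48 kHz
Guard bands = 11 gaps * 1 kHz = 11 kHz
Total = 48 + 11 = 59 kHz

59


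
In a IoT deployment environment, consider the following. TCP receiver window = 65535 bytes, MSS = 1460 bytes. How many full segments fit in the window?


Given: RWND = 65535 bytes, MSS = 1460 bytes
Full segments = floor(RWND / MSS)
Full segments = floor(65535 / 1460)
Full segments = floor(44.887) = 44

44


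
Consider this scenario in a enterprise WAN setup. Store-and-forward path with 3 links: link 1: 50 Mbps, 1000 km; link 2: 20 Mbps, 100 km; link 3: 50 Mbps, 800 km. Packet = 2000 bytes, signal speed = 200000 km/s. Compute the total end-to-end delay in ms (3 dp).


Packet = 2000 bytes = 16000 bits. Store-and-forward: sum (t_trans + t_prop) per link.
Link 1: t_trans = 16000/(50*10^6) s = 0.3200 ms; t_prop = 1000/200000 s = 5.0000 ms; subtotal = 5.3200 ms
Link 2: t_trans = 16000/(20*10^6) s = 0.8000 ms; t_prop = 100/200000 s = 0.5000 ms; subtotal = 1.3000 ms
Link 3: t_trans = 16000/(50*10^6) s = 0.3200 ms; t_prop = 800/200000 s = 4.0000 ms; subtotal = 4.3200 ms
End-to-end = 5.3200 + 1.3000 + 4.3200 = 10.9400 ms -> 10.940 ms (3 dp)

10.940


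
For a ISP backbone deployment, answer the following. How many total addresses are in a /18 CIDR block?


Given: CIDR prefix /18
Host bits = 32 - 18 = 14
Total addresses = 2^14 = 16384

16384


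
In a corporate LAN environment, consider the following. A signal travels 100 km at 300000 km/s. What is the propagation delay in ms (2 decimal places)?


Given: distance = 100 km, speed = 300000 km/s
Delay = distance / speed = 100 / 300000 seconds
Delay in ms = 100 * 1000 / 300000
Delay = 0.3333 ms
Rounded to 2 dp = 0.33 ms

0.33


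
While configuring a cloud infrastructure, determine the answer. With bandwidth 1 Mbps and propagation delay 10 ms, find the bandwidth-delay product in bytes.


Given: bandwidth = 1 Mbps, delay = 10 ms
BDP in bits = 1 * 10^6 * 10 / 1000
BDP in bits = 10000
BDP in bytes = 10000 / 8 = 1250

1250


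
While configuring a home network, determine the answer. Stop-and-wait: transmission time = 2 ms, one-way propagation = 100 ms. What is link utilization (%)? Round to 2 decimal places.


Given: Ttrans = 2 ms, Tprop = 100 ms
RTT = 2 * Tprop = 2 * 100 = 200 ms
U = Ttrans / (Ttrans + RTT)
U = 2 / (2 + 200)
U = 2 / 202 = 0.009901
U% = 0.99%

0.99


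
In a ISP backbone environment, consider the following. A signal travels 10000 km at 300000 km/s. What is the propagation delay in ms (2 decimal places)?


Given: distance = 10000 km, speed = 300000 km/s
Delay = distance / speed = 10000 / 300000 seconds
Delay in ms = 10000 * 1000 / 300000
Delay = 33.3333 ms
Rounded to 2 dp = 33.33 ms

33.33


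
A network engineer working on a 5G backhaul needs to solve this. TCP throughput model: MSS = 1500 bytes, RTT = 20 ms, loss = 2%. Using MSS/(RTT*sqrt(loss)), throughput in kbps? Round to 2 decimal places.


Given: MSS = 1500 bytes, RTT = 20 ms, loss = 2%
RTT in seconds = 20 / 1000 = 0.02
Loss rate = 2% = 0.02
sqrt(loss) = sqrt(0.02) = 0.141421356237
Throughput (bytes/s) = 1500 / (0.02 * 0.141421356237) = 530330.0859
Throughput (kbps) = 530330.0859 * 8 / 1000 = 4242.640687 -> 4242.64 kbps (2 dp)

4242.64


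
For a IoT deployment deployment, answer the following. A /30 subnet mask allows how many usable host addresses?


Given: subnet mask /30
Host bits = 32 - 30 = 2
Total addresses = 2^2 = 4
Usable hosts = 4 - 2 (network + broadcast) = 2

2


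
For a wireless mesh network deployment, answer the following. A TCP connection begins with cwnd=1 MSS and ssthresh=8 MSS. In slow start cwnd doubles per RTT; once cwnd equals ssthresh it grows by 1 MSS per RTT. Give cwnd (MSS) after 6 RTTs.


RTT 0: cwnd = 1 MSS (initial)
RTT 1: cwnd = 2 MSS (slow start, doubled)
RTT 2: cwnd = 4 MSS (slow start, doubled)
RTT 3: cwnd = 8 MSS (slow start, doubled)
RTT 4: cwnd = 9 MSS (congestion avoidance, +1)
RTT 5: cwnd = 10 MSS (congestion avoidance, +1)
RTT 6: cwnd = 11 MSS (congestion avoidance, +1)

11


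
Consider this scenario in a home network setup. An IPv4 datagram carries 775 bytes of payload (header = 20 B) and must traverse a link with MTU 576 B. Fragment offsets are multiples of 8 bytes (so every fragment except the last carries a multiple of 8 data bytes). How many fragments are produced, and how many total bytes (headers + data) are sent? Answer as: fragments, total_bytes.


Max data per non-final fragment = floor((MTU - header)/8)*8 = floor((576 - 20)/8)*8 = floor(556/8)*8 = 552 B
Final fragment needs no 8-byte alignment: it can carry up to MTU - header = 556 B
Non-final fragments needed = ceil((payload - 556) / 552) = ceil(219/552) = ceil(0.3967) = 1
Number of fragments = 1 + 1 = 2
Fragment sizes (data): 1 * 552 B + 223 B (last, 223 <= 556 OK)
Total bytes sent = payload + n_frags * header = 775 + 2*20 = 775 + 40 = 815 B

2, 815


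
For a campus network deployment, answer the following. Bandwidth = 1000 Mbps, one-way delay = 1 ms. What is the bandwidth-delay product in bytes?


Given: bandwidth = 1000 Mbps, delay = 1 ms
BDP in bits = 1000 * 10^6 * 1 / 1000
BDP in bits = 1000000
BDP in bytes = 1000000 / 8 = 125000

125000


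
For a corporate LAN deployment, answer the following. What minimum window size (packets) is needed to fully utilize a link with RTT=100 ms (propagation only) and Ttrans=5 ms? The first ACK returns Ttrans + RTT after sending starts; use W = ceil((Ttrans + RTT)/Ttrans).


Given: Ttrans = 5 ms, RTT = 100 ms (= 2 * Tprop, Tprop = 50 ms)
Time until first ACK returns = Ttrans + RTT = 5 + 100 = 105 ms
Need W * Ttrans >= Ttrans + RTT  ->  W >= (Ttrans + RTT) / Ttrans
(Ttrans + RTT) / Ttrans = 105 / 5 = 21
W_min = ceil(21) = 21

21


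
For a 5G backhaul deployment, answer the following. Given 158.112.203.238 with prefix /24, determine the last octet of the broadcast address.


Given: IP = 158.112.203.238, prefix = /24
Host bits = 32 - 24 = 8
Network last octet = 238 AND mask = 0
Host part size = 2^8 - 1 = 255
Broadcast last octet = 0 OR 255 = 255

255


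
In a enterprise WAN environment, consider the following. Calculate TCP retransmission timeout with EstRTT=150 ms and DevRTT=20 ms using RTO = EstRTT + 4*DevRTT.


Given: EstRTT = 150 ms, DevRTT = 20 ms
Timeout = EstRTT + 4 * DevRTT
4 * DevRTT = 4 * 20 = 80
Timeout = 150 + 80 = 230 ms

230


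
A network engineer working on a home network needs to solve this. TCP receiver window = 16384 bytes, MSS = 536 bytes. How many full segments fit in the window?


Given: RWND = 16384 bytes, MSS = 536 bytes
Full segments = floor(RWND / MSS)
Full segments = floor(16384 / 536)
Full segments = floor(30.5672) = 30

30


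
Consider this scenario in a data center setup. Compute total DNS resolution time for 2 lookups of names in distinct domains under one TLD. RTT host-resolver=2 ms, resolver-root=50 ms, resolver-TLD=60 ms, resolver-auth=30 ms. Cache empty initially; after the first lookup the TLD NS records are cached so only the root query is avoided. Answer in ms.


Lookup 1 (cold cache): local + root + TLD + auth = 2 + 50 + 60 + 30 = 142 ms
Lookups 2..2 (TLD NS cached -> skip root; new domain -> still ask TLD and auth): local + TLD + auth = 2 + 60 + 30 = 92 ms each
Remaining 1 lookups: 1 * 92 = 92 ms
Total = 142 + 92 = 234 ms

234


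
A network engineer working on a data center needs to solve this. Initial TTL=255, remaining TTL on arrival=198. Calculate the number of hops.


Given: initial TTL = 255, received TTL = 198
Hops = initial TTL - received TTL
Hops = 255 - 198 = 57

57


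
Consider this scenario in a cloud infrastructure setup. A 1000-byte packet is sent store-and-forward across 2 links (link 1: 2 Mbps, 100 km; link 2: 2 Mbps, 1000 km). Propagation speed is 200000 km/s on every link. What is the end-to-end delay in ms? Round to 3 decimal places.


Packet = 1000 bytes = 8000 bits. Store-and-forward: sum (t_trans + t_prop) per link.
Link 1: t_trans = 8000/(2*10^6) s = 4.0000 ms; t_prop = 100/200000 s = 0.5000 ms; subtotal = 4.5000 ms
Link 2: t_trans = 8000/(2*10^6) s = 4.0000 ms; t_prop = 1000/200000 s = 5.0000 ms; subtotal = 9.0000 ms
End-to-end = 4.5000 + 9.0000 = 13.5000 ms -> 13.500 ms (3 dp)

13.500


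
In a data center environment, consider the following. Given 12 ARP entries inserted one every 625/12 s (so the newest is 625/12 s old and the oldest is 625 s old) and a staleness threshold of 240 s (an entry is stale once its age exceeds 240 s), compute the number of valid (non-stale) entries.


Ages are k * 625/12 s for k = 1..12 (spacing = 52.0833 s).
Entry k is valid iff k * 625/12 <= 240 iff k <= 12 * 240 / 625 = 4.6080
n_valid = floor(4.6080) = 4
(n_stale = 12 - 4 = 8)

4


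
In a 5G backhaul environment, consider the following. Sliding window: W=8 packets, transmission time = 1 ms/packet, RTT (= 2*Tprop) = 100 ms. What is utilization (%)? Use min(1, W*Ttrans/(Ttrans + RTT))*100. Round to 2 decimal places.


Given: W = 8, Ttrans = 1 ms, RTT = 100 ms (= 2 * Tprop, Tprop = 50 ms)
Cycle time = Ttrans + RTT = 1 + 100 = 101 ms (first packet sent until its ACK returns)
W * Ttrans = 8 * 1 = 8 ms of sending per cycle
W * Ttrans / (Ttrans + RTT) = 8 / 101 = 0.079208
U = min(1, 0.079208) = 0.079208
U% = 7.92%

7.92


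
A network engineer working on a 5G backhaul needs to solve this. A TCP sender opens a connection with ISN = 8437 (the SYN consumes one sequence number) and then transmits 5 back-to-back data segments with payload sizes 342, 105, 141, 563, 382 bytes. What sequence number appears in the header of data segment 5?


The SYN occupies sequence number ISN = 8437, so the first data byte is ISN + 1 = 8438.
SEQ of data segment i = (ISN + 1) + sum of payload sizes of segments 1..i-1.
Segment 1: SEQ = 8438, payload = 342 bytes
Segment 2: SEQ = 8780, payload = 105 bytes
Segment 3: SEQ = 8885, payload = 141 bytes
Segment 4: SEQ = 9026, payload = 563 bytes
Segment 5: SEQ = 9589, payload = 382 bytes
SEQ of segment 5 = 8438 + 342 + 105 + 141 + 563 = 9589

9589


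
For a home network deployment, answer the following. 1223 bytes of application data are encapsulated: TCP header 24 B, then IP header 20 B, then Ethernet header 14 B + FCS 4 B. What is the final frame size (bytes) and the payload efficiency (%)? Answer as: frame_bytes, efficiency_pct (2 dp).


TCP segment = 1223 + 24 = 1247 B
IP packet = 1247 + 20 = 1267 B
Ethernet frame = 1267 + 14 + 4 = 1285 B
Efficiency = app / frame = 1223 / 1285 = 0.951751 = 95.1751% -> 95.18% (2 dp)

1285, 95.18


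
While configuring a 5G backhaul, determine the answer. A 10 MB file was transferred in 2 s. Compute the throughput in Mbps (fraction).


Given: file = 10 MB, time = 2 s
File in Mb = 10 * 8 = 80 Mb
Throughput = 80 / 2 Mbps
Throughput = 40 Mbps

40


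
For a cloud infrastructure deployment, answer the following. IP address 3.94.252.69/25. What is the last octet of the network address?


Given: IP = 3.94.252.69, prefix = /25
Subnet mask = 255.255.255.128
Last octet of IP: 69
Last octet of mask: 128
Network last octet = 69 AND 128 = 0

0


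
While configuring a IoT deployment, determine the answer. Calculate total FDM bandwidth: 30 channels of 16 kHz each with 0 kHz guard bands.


Given: 30 channels, 16 kHz each, guard = 0 kHz
Channel bandwidth = 30 * 16 = 480 kHz
Guard bands = 29 gaps * 0 kHz = 0 kHz
Total = 480 + 0 = 480 kHz

480


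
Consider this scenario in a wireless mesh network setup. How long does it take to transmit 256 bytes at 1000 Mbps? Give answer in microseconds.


Given: packet = 256 bytes, bandwidth = 1000 Mbps
Packet in bits = 256 * 8 = 2048 bits
Bandwidth = 1000 * 10^6 = 1000000000 bps
Time = 2048 / 1000000000 seconds
Time in us = 2048 * 10^6 / 1000000000 = 2.048

2.048


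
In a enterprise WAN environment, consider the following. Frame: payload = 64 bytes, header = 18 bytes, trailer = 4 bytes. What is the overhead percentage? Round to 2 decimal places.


Given: payload = 64 B, header = 18 B, trailer = 4 B
Overhead bytes = header + trailer = 18 + 4 = 22
Total frame = payload + overhead = 64 + 22 = 86
Overhead % = 22 / 86 * 100 = 25.5814% -> 25.58% (2 dp)

25.58


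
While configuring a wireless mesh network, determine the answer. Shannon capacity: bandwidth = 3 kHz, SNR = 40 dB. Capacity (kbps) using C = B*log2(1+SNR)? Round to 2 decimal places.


Given: B = 3 kHz, SNR = 40 dB
SNR linear = 10^(40/10) = 10000
1 + SNR = 10001
log2(10001) = 13.2878566418
C = 3 * 1000 * 13.2878566418 = 39863.5699 bps
C = 39.863570 kbps -> 39.86 kbps (2 dp)

39.86


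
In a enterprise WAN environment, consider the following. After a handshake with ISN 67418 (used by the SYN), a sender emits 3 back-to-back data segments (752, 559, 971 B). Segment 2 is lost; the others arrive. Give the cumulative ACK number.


SYN uses sequence number 67418; first data byte = ISN + 1 = 67419.
Segment 1: SEQ = 67419, len = 752 B, covers [67419, 68170]
Segment 2: SEQ = 68171, len = 559 B, covers [68171, 68729] [LOST]
Segment 3: SEQ = 68730, len = 971 B, covers [68730, 69700]
In-order data received: bytes [67419, 68170] (segments 1..1).
Segment 2 missing -> gap begins at byte 68171; later segments buffered out of order.
Cumulative ACK = next expected in-order byte = 67419 + 752 = 68171

68171


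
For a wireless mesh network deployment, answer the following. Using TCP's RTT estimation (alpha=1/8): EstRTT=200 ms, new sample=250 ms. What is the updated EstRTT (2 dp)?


Given: EstRTT = 200 ms, SampleRTT = 250 ms, alpha = 1/8
New EstRTT = (1 - alpha) * EstRTT + alpha * SampleRTT
(7/8) * 200 = 175
(1/8) * 250 = 31.25
New EstRTT = 175 + 31.25 = 206.25 ms -> 206.25 ms (2 dp)

206.25


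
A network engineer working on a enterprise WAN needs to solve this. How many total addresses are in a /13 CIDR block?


Given: CIDR prefix /13
Host bits = 32 - 13 = 19
Total addresses = 2^19 = 524288

524288


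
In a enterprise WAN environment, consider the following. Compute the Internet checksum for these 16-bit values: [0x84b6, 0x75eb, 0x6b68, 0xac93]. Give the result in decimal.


Given words: [0x84b6, 0x75eb, 0x6b68, 0xac93]
Step 1: Sum all words
Raw sum = 33974 + 30187 + 27496 + 44179 = 135836
Step 2: Fold carry: (4764 + 2) = 4766
One's complement = ~4766 & 0xFFFF = 60769

60769


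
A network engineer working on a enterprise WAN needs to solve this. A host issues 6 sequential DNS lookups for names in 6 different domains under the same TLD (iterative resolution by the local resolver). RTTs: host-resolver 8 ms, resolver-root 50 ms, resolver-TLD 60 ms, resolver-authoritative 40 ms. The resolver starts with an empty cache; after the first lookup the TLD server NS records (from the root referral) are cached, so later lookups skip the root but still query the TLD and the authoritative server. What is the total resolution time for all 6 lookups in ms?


Lookup 1 (cold cache): local + root + TLD + auth = 8 + 50 + 60 + 40 = 158 ms
Lookups 2..6 (TLD NS cached -> skip root; new domain -> still ask TLD and auth): local + TLD + auth = 8 + 60 + 40 = 108 ms each
Remaining 5 lookups: 5 * 108 = 540 ms
Total = 158 + 540 = 698 ms

698


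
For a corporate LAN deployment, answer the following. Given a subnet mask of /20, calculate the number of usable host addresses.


Given: subnet mask /20
Host bits = 32 - 20 = 12
Total addresses = 2^12 = 4096
Usable hosts = 4096 - 2 (network + broadcast) = 4094

4094


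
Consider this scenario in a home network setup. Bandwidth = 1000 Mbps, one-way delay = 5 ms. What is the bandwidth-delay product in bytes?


Given: bandwidth = 1000 Mbps, delay = 5 ms
BDP in bits = 1000 * 10^6 * 5 / 1000
BDP in bits = 5000000
BDP in bytes = 5000000 / 8 = 625000

625000


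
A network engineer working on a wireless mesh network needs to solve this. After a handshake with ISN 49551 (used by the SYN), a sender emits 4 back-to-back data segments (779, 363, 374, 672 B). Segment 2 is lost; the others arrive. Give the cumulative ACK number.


SYN uses sequence number 49551; first data byte = ISN + 1 = 49552.
Segment 1: SEQ = 49552, len = 779 B, covers [49552, 50330]
Segment 2: SEQ = 50331, len = 363 B, covers [50331, 50693] [LOST]
Segment 3: SEQ = 50694, len = 374 B, covers [50694, 51067]
Segment 4: SEQ = 51068, len = 672 B, covers [51068, 51739]
In-order data received: bytes [49552, 50330] (segments 1..1).
Segment 2 missing -> gap begins at byte 50331; later segments buffered out of order.
Cumulative ACK = next expected in-order byte = 49552 + 779 = 50331

50331


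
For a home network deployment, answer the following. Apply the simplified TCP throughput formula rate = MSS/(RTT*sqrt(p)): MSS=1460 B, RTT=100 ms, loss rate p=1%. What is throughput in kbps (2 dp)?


Given: MSS = 1460 bytes, RTT = 100 ms, loss = 1%
RTT in seconds = 100 / 1000 = 0.1
Loss rate = 1% = 0.01
sqrt(loss) = sqrt(0.01) = 0.1
Throughput (bytes/s) = 1460 / (0.1 * 0.1) = 146000.0000
Throughput (kbps) = 146000.0000 * 8 / 1000 = 1168.000000 -> 1168.00 kbps (2 dp)

1168.00


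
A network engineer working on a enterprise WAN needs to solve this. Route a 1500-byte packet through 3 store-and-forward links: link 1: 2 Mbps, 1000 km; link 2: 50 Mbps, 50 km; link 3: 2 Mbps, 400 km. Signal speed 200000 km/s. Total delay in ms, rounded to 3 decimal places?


Packet = 1500 bytes = 12000 bits. Store-and-forward: sum (t_trans + t_prop) per link.
Link 1: t_trans = 12000/(2*10^6) s = 6.0000 ms; t_prop = 1000/200000 s = 5.0000 ms; subtotal = 11.0000 ms
Link 2: t_trans = 12000/(50*10^6) s = 0.2400 ms; t_prop = 50/200000 s = 0.2500 ms; subtotal = 0.4900 ms
Link 3: t_trans = 12000/(2*10^6) s = 6.0000 ms; t_prop = 400/200000 s = 2.0000 ms; subtotal = 8.0000 ms
End-to-end = 11.0000 + 0.4900 + 8.0000 = 19.4900 ms -> 19.490 ms (3 dp)

19.490


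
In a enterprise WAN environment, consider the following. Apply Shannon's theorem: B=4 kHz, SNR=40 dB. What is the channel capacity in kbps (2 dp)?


Given: B = 4 kHz, SNR = 40 dB
SNR linear = 10^(40/10) = 10000
1 + SNR = 10001
log2(10001) = 13.2878566418
C = 4 * 1000 * 13.2878566418 = 53151.4266 bps
C = 53.151427 kbps -> 53.15 kbps (2 dp)

53.15


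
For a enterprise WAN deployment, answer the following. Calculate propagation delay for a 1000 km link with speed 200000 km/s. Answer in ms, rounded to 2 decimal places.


Given: distance = 1000 km, speed = 200000 km/s
Delay = distance / speed = 1000 / 200000 seconds
Delay in ms = 1000 * 1000 / 200000
Delay = 5.0000 ms
Rounded to 2 dp = 5.00 ms

5.00


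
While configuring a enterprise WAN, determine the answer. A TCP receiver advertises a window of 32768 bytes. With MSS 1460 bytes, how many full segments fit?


Given: RWND = 32768 bytes, MSS = 1460 bytes
Full segments = floor(RWND / MSS)
Full segments = floor(32768 / 1460)
Full segments = floor(22.4438) = 22

22


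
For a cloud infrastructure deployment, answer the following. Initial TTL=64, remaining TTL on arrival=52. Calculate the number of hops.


Given: initial TTL = 64, received TTL = 52
Hops = initial TTL - received TTL
Hops = 64 - 52 = 12

12


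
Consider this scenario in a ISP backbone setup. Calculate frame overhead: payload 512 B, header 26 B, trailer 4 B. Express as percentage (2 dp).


Given: payload = 512 B, header = 26 B, trailer = 4 B
Overhead bytes = header + trailer = 26 + 4 = 30
Total frame = payload + overhead = 512 + 30 = 542
Overhead % = 30 / 542 * 100 = 5.5351% -> 5.54% (2 dp)

5.54


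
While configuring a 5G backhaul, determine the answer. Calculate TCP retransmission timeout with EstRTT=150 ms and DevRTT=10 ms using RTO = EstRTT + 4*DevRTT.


Given: EstRTT = 150 ms, DevRTT = 10 ms
Timeout = EstRTT + 4 * DevRTT
4 * DevRTT = 4 * 10 = 40
Timeout = 150 + 40 = 190 ms

190


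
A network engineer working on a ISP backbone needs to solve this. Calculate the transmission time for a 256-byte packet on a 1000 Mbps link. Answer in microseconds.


Given: packet = 256 bytes, bandwidth = 1000 Mbps
Packet in bits = 256 * 8 = 2048 bits
Bandwidth = 1000 * 10^6 = 1000000000 bps
Time = 2048 / 1000000000 seconds
Time in us = 2048 * 10^6 / 1000000000 = 2.048

2.048
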